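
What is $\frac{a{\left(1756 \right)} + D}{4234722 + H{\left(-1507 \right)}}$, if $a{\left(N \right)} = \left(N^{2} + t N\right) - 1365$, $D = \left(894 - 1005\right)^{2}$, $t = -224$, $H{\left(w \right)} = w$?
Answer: $\frac{2701148}{4233215} \approx 0.63808$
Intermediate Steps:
$D = 12321$ ($D = \left(-111\right)^{2} = 12321$)
$a{\left(N \right)} = -1365 + N^{2} - 224 N$ ($a{\left(N \right)} = \left(N^{2} - 224 N\right) - 1365 = -1365 + N^{2} - 224 N$)
$\frac{a{\left(1756 \right)} + D}{4234722 + H{\left(-1507 \right)}} = \frac{\left(-1365 + 1756^{2} - 393344\right) + 12321}{4234722 - 1507} = \frac{\left(-1365 + 3083536 - 393344\right) + 12321}{4233215} = \left(2688827 + 12321\right) \frac{1}{4233215} = 2701148 \cdot \frac{1}{4233215} = \frac{2701148}{4233215}$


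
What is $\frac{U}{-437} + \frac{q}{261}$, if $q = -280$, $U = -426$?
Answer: $- \frac{11174}{114057} \approx -0.097969$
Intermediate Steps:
$\frac{U}{-437} + \frac{q}{261} = - \frac{426}{-437} - \frac{280}{261} = \left(-426\right) \left(- \frac{1}{437}\right) - \frac{280}{261} = \frac{426}{437} - \frac{280}{261} = - \frac{11174}{114057}$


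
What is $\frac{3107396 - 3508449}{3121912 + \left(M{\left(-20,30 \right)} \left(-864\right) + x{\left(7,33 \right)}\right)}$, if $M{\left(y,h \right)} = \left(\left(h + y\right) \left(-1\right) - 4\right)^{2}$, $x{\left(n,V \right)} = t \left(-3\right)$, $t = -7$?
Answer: $- \frac{401053}{2952589} \approx -0.13583$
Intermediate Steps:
$x{\left(n,V \right)} = 21$ ($x{\left(n,V \right)} = \left(-7\right) \left(-3\right) = 21$)
$M{\left(y,h \right)} = \left(-4 - h - y\right)^{2}$ ($M{\left(y,h \right)} = \left(\left(- h - y\right) - 4\right)^{2} = \left(-4 - h - y\right)^{2}$)
$\frac{3107396 - 3508449}{3121912 + \left(M{\left(-20,30 \right)} \left(-864\right) + x{\left(7,33 \right)}\right)} = \frac{3107396 - 3508449}{3121912 + \left(\left(4 + 30 - 20\right)^{2} \left(-864\right) + 21\right)} = - \frac{401053}{3121912 + \left(14^{2} \left(-864\right) + 21\right)} = - \frac{401053}{3121912 + \left(196 \left(-864\right) + 21\right)} = - \frac{401053}{3121912 + \left(-169344 + 21\right)} = - \frac{401053}{3121912 - 169323} = - \frac{401053}{2952589}$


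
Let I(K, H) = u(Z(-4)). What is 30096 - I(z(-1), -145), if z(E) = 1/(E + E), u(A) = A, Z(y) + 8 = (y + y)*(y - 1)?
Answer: 30064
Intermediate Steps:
Z(y) = -8 + 2*y*(-1 + y) (Z(y) = -8 + (y + y)*(y - 1) = -8 + (2*y)*(-1 + y) = -8 + 2*y*(-1 + y))
z(E) = 1/(2*E)
I(K, H) = 32 (I(K, H) = -8 - 2*(-4) + 2*(-4)**2 = -8 + 8 + 2*16 = -8 + 8 + 32 = 32)
30096 - I(z(-1), -145) = 30096 - 1*32 = 30096 - 32 = 30064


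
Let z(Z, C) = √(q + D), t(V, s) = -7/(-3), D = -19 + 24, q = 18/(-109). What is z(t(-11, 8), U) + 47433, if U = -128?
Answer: 47433 + √57443/109 ≈ 47435.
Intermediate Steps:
q = -18/109 (q = 18*(-1/109) = -18/109 ≈ -0.16514)
D = 5
t(V, s) = 7/3 (t(V, s) = -7*(-⅓) = 7/3)
z(Z, C) = √57443/109 (z(Z, C) = √(-18/109 + 5) = √(527/109) = √57443/109)
z(t(-11, 8), U) + 47433 = √57443/109 + 47433 = 47433 + √57443/109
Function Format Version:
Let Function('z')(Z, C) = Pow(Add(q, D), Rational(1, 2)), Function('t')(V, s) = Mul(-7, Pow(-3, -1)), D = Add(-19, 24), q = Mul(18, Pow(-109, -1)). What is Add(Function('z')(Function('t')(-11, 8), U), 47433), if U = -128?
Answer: Add(47433, Mul(Rational(1, 109), Pow(57443, Rational(1, 2)))) ≈ 47435.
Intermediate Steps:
q = Rational(-18, 109) (q = Mul(18, Rational(-1, 109)) = Rational(-18, 109) ≈ -0.16514)
D = 5
Function('t')(V, s) = Rational(7, 3) (Function('t')(V, s) = Mul(-7, Rational(-1, 3)) = Rational(7, 3))
Function('z')(Z, C) = Mul(Rational(1, 109), Pow(57443, Rational(1, 2))) (Function('z')(Z, C) = Pow(Add(Rational(-18, 109), 5), Rational(1, 2)) = Pow(Rational(527, 109), Rational(1, 2)) = Mul(Rational(1, 109), Pow(57443, Rational(1, 2))))
Add(Function('z')(Function('t')(-11, 8), U), 47433) = Add(Mul(Rational(1, 109), Pow(57443, Rational(1, 2))), 47433) = Add(47433, Mul(Rational(1, 109), Pow(57443, Rational(1, 2))))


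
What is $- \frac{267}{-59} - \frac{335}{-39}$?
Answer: $\frac{30178}{2301} \approx 13.115$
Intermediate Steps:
$- \frac{267}{-59} - \frac{335}{-39} = \left(-267\right) \left(- \frac{1}{59}\right) - - \frac{335}{39} = \frac{267}{59} + \frac{335}{39} = \frac{30178}{2301}$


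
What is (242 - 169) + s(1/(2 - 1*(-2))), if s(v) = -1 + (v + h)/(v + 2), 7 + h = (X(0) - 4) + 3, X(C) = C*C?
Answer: 617/9 ≈ 68.556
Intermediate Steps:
X(C) = C**2
h = -8 (h = -7 + ((0**2 - 4) + 3) = -7 + ((0 - 4) + 3) = -7 + (-4 + 3) = -7 - 1 = -8)
s(v) = -1 + (-8 + v)/(2 + v) (s(v) = -1 + (v - 8)/(v + 2) = -1 + (-8 + v)/(2 + v))
(242 - 169) + s(1/(2 - 1*(-2))) = (242 - 169) - 10/(2 + 1/(2 - 1*(-2))) = 73 - 10/(2 + 1/(2 + 2)) = 73 - 10/(2 + 1/4) = 73 - 10/9/4 = 73 - 10*4/9 = 73 - 40/9 = 617/9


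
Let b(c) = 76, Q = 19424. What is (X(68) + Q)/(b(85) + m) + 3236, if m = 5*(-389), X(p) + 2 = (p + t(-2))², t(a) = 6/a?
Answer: 6024437/1869 ≈ 3223.3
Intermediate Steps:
X(p) = -2 + (-3 + p)² (X(p) = -2 + (p + 6/(-2))² = -2 + (p + 6*(-½))² = -2 + (p - 3)² = -2 + (-3 + p)²)
m = -1945
(X(68) + Q)/(b(85) + m) + 3236 = ((-2 + (-3 + 68)²) + 19424)/(76 - 1945) + 3236 = ((-2 + 65²) + 19424)/(-1869) + 3236 = ((-2 + 4225) + 19424)*(-1/1869) + 3236 = (4223 + 19424)*(-1/1869) + 3236 = 23647*(-1/1869) + 3236 = -23647/1869 + 3236 = 6024437/1869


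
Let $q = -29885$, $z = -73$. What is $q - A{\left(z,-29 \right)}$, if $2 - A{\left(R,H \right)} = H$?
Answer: $-29916$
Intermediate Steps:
$A{\left(R,H \right)} = 2 - H$
$q - A{\left(z,-29 \right)} = -29885 - \left(2 - -29\right) = -29885 - \left(2 + 29\right) = -29885 - 31 = -29916$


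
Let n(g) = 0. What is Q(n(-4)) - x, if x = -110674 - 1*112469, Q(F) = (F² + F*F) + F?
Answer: 223143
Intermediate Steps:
Q(F) = F + 2*F² (Q(F) = (F² + F²) + F = 2*F² + F = F + 2*F²)
x = -223143 (x = -110674 - 112469 = -223143)
Q(n(-4)) - x = 0*(1 + 2*0) - 1*(-223143) = 0*(1 + 0) + 223143 = 0*1 + 223143 = 0 + 223143 = 223143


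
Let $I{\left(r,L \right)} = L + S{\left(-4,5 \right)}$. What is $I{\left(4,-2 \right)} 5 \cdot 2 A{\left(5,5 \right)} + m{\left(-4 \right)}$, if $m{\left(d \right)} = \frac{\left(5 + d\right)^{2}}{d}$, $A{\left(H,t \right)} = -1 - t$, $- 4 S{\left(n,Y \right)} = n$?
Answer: $\frac{239}{4} \approx 59.75$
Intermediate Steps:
$S{\left(n,Y \right)} = - \frac{n}{4}$
$I{\left(r,L \right)} = 1 + L$ ($I{\left(r,L \right)} = L - -1 = L + 1 = 1 + L$)
$m{\left(d \right)} = \frac{\left(5 + d\right)^{2}}{d}$
$I{\left(4,-2 \right)} 5 \cdot 2 A{\left(5,5 \right)} + m{\left(-4 \right)} = \left(1 - 2\right) 5 \cdot 2 \left(-1 - 5\right) + \frac{\left(5 - 4\right)^{2}}{-4} = - 10 \left(-1 - 5\right) - \frac{1^{2}}{4} = - 10 \left(-6\right) - \frac{1}{4} = \left(-1\right) \left(-60\right) - \frac{1}{4} = 60 - \frac{1}{4} = \frac{239}{4}$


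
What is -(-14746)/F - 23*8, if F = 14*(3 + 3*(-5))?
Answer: -22829/84 ≈ -271.77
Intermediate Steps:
F = -168 (F = 14*(3 - 15) = 14*(-12) = -168)
-(-14746)/F - 23*8 = -(-14746)/(-168) - 23*8 = -(-14746)*(-1)/168 - 184 = -101*73/84 - 184 = -7373/84 - 184 = -22829/84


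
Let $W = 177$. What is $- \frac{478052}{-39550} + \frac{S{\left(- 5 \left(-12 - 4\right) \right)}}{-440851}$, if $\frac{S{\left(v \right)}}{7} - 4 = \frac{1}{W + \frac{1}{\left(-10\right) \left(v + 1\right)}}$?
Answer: $\frac{15107407535543944}{1249866357800725} \approx 12.087$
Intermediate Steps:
$S{\left(v \right)} = 28 + \frac{7}{177 + \frac{1}{-10 - 10 v}}$ ($S{\left(v \right)} = 28 + \frac{7}{177 + \frac{1}{\left(-10\right) \left(v + 1\right)}} = 28 + \frac{7}{177 + \frac{1}{\left(-10\right) \left(1 + v\right)}} = 28 + \frac{7}{177 + \frac{1}{-10 - 10 v}}$)
$- \frac{478052}{-39550} + \frac{S{\left(- 5 \left(-12 - 4\right) \right)}}{-440851} = - \frac{478052}{-39550} + \frac{14 \frac{1}{1769 + 1770 \left(- 5 \left(-12 - 4\right)\right)} \left(3543 + 3545 \left(- 5 \left(-12 - 4\right)\right)\right)}{-440851} = \left(-478052\right) \left(- \frac{1}{39550}\right) + \frac{14 \left(3543 + 3545 \left(\left(-5\right) \left(-16\right)\right)\right)}{1769 + 1770 \left(\left(-5\right) \left(-16\right)\right)} \left(- \frac{1}{440851}\right) = \frac{239026}{19775} + \frac{14 \left(3543 + 3545 \cdot 80\right)}{1769 + 1770 \cdot 80} \left(- \frac{1}{440851}\right) = \frac{239026}{19775} + \frac{14 \left(3543 + 283600\right)}{1769 + 141600} \left(- \frac{1}{440851}\right) = \frac{239026}{19775} + 14 \cdot \frac{1}{143369} \cdot 287143 \left(- \frac{1}{440851}\right) = \frac{239026}{19775} + \frac{4020002}{143369} \left(- \frac{1}{440851}\right) = \frac{239026}{19775} - \frac{4020002}{63204367019} = \frac{15107407535543944}{1249866357800725}$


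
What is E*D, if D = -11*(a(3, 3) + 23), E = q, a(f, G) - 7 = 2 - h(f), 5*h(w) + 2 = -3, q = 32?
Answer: -11616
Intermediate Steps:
h(w) = -1 (h(w) = -⅖ + (⅕)*(-3) = -⅖ - ⅗ = -1)
a(f, G) = 10 (a(f, G) = 7 + (2 - 1*(-1)) = 7 + (2 + 1) = 7 + 3 = 10)
E = 32
D = -363 (D = -11*(10 + 23) = -11*33 = -363)
E*D = 32*(-363) = -11616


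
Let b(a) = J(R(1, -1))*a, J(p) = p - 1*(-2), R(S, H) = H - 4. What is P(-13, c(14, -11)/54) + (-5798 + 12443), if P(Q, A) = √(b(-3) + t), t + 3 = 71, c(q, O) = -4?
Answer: 6645 + √77 ≈ 6653.8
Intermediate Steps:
R(S, H) = -4 + H
J(p) = 2 + p (J(p) = p + 2 = 2 + p)
t = 68 (t = -3 + 71 = 68)
b(a) = -3*a (b(a) = (2 + (-4 - 1))*a = (2 - 5)*a = -3*a)
P(Q, A) = √77 (P(Q, A) = √(-3*(-3) + 68) = √(9 + 68) = √77)
P(-13, c(14, -11)/54) + (-5798 + 12443) = √77 + (-5798 + 12443) = √77 + 6645 = 6645 + √77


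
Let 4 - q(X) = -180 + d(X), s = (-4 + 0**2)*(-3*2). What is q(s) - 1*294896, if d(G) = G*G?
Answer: -295288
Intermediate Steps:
s = 24 (s = (-4 + 0)*(-6) = -4*(-6) = 24)
d(G) = G**2
q(X) = 184 - X**2 (q(X) = 4 - (-180 + X**2) = 4 + (180 - X**2) = 184 - X**2)
q(s) - 1*294896 = (184 - 1*24**2) - 1*294896 = (184 - 1*576) - 294896 = (184 - 576) - 294896 = -392 - 294896 = -295288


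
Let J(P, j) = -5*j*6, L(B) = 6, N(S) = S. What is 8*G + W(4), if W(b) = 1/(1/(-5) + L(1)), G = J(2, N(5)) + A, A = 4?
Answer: -33867/29 ≈ -1167.8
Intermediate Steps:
J(P, j) = -30*j
G = -146 (G = -30*5 + 4 = -150 + 4 = -146)
W(b) = 5/29 (W(b) = 1/(1/(-5) + 6) = 1/(-1/5 + 6) = 1/(29/5) = 5/29)
8*G + W(4) = 8*(-146) + 5/29 = -1168 + 5/29 = -33867/29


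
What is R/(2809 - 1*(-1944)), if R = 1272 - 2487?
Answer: -1215/4753 ≈ -0.25563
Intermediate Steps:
R = -1215
R/(2809 - 1*(-1944)) = -1215/(2809 - 1*(-1944)) = -1215/(2809 + 1944) = -1215/4753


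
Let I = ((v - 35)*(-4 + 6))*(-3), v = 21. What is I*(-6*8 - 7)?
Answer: -4620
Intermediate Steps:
I = 84 (I = ((21 - 35)*(-4 + 6))*(-3) = -14*2*(-3) = -28*(-3) = 84)
I*(-6*8 - 7) = 84*(-6*8 - 7) = 84*(-48 - 7) = 84*(-55) = -4620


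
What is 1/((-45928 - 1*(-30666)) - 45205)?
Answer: -1/60467 ≈ -1.6538e-5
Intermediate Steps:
1/((-45928 - 1*(-30666)) - 45205) = 1/((-45928 + 30666) - 45205) = 1/(-15262 - 45205) = 1/(-60467) = -1/60467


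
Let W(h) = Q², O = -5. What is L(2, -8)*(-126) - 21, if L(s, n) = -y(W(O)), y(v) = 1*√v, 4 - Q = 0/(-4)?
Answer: 483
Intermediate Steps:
Q = 4 (Q = 4 - 0/(-4) = 4 - 0*(-1)/4 = 4 - 1*0 = 4 + 0 = 4)
W(h) = 16 (W(h) = 4² = 16)
y(v) = √v
L(s, n) = -4 (L(s, n) = -√16 = -1*4 = -4)
L(2, -8)*(-126) - 21 = -4*(-126) - 21 = 504 - 21 = 483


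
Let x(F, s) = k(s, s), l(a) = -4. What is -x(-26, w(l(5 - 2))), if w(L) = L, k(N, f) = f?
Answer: 4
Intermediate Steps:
x(F, s) = s
-x(-26, w(l(5 - 2))) = -1*(-4) = 4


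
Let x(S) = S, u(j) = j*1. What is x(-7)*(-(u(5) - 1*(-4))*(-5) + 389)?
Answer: -3038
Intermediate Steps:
u(j) = j
x(-7)*(-(u(5) - 1*(-4))*(-5) + 389) = -7*(-(5 - 1*(-4))*(-5) + 389) = -7*(-(5 + 4)*(-5) + 389) = -7*(-1*9*(-5) + 389) = -7*(-9*(-5) + 389) = -7*(45 + 389) = -7*434 = -3038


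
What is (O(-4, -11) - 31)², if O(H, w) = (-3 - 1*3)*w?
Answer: 1225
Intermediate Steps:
O(H, w) = -6*w (O(H, w) = (-3 - 3)*w = -6*w)
(O(-4, -11) - 31)² = (-6*(-11) - 31)² = (66 - 31)² = 35² = 1225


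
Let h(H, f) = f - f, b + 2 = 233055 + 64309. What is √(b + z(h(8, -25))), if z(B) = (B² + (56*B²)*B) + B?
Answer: √297362 ≈ 545.31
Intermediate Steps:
b = 297362 (b = -2 + (233055 + 64309) = -2 + 297364 = 297362)
h(H, f) = 0
z(B) = B + B² + 56*B³ (z(B) = (B² + 56*B³) + B = B + B² + 56*B³)
√(b + z(h(8, -25))) = √(297362 + 0*(1 + 0 + 56*0²)) = √(297362 + 0*(1 + 0 + 56*0)) = √(297362 + 0*(1 + 0 + 0)) = √(297362 + 0*1) = √(297362 + 0) = √297362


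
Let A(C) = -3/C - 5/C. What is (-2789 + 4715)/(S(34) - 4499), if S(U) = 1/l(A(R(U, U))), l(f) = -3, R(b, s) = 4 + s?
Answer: -2889/6749 ≈ -0.42806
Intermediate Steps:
A(C) = -8/C
S(U) = -⅓ (S(U) = 1/(-3) = -⅓)
(-2789 + 4715)/(S(34) - 4499) = (-2789 + 4715)/(-⅓ - 4499) = 1926/(-13498/3) = 1926*(-3/13498) = -2889/6749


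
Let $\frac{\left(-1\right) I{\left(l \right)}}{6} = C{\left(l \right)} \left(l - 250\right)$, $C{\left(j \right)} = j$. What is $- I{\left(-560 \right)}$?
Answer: $2721600$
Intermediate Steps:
$I{\left(l \right)} = - 6 l \left(-250 + l\right)$ ($I{\left(l \right)} = - 6 l \left(l - 250\right) = - 6 l \left(-250 + l\right)$)
$- I{\left(-560 \right)} = - 6 \left(-560\right) \left(250 - -560\right) = - 6 \left(-560\right) \left(250 + 560\right) = - 6 \left(-560\right) 810 = \left(-1\right) \left(-2721600\right) = 2721600$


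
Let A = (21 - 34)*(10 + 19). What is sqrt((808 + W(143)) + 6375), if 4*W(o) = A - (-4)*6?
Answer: sqrt(28379)/2 ≈ 84.230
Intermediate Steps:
A = -377 (A = -13*29 = -377)
W(o) = -353/4 (W(o) = (-377 - (-4)*6)/4 = (-377 - 1*(-24))/4 = (-377 + 24)/4 = (1/4)*(-353) = -353/4)
sqrt((808 + W(143)) + 6375) = sqrt((808 - 353/4) + 6375) = sqrt(2879/4 + 6375) = sqrt(28379/4) = sqrt(28379)/2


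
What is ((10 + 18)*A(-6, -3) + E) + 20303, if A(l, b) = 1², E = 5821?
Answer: 26152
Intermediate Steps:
A(l, b) = 1
((10 + 18)*A(-6, -3) + E) + 20303 = ((10 + 18)*1 + 5821) + 20303 = (28*1 + 5821) + 20303 = (28 + 5821) + 20303 = 5849 + 20303 = 26152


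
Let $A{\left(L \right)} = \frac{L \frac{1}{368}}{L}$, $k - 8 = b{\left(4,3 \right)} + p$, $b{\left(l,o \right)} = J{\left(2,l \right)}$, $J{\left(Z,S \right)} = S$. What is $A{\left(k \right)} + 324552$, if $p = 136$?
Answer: $\frac{119435137}{368} \approx 3.2455 \cdot 10^{5}$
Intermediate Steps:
$b{\left(l,o \right)} = l$
$k = 148$ ($k = 8 + \left(4 + 136\right) = 8 + 140 = 148$)
$A{\left(L \right)} = \frac{1}{368}$ ($A{\left(L \right)} = \frac{L \frac{1}{368}}{L} = \frac{\frac{1}{368} L}{L} = \frac{1}{368}$)
$A{\left(k \right)} + 324552 = \frac{1}{368} + 324552 = \frac{119435137}{368}$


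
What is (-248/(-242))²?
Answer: 15376/14641 ≈ 1.0502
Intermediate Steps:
(-248/(-242))² = (-248*(-1/242))² = (124/121)² = 15376/14641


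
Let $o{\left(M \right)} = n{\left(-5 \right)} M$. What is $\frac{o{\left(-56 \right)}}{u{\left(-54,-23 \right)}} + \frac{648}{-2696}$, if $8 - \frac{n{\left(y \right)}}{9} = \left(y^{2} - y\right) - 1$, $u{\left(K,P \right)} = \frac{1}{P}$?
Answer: $- \frac{82036665}{337} \approx -2.4343 \cdot 10^{5}$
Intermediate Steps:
$n{\left(y \right)} = 81 - 9 y^{2} + 9 y$ ($n{\left(y \right)} = 72 - 9 \left(\left(y^{2} - y\right) - 1\right) = 72 - 9 \left(-1 + y^{2} - y\right) = 72 + \left(9 - 9 y^{2} + 9 y\right) = 81 - 9 y^{2} + 9 y$)
$o{\left(M \right)} = - 189 M$ ($o{\left(M \right)} = \left(81 - 9 \left(-5\right)^{2} + 9 \left(-5\right)\right) M = \left(81 - 225 - 45\right) M = - 189 M$)
$\frac{o{\left(-56 \right)}}{u{\left(-54,-23 \right)}} + \frac{648}{-2696} = \frac{\left(-189\right) \left(-56\right)}{\frac{1}{-23}} + \frac{648}{-2696} = \frac{10584}{- \frac{1}{23}} + 648 \left(- \frac{1}{2696}\right) = 10584 \left(-23\right) - \frac{81}{337} = -243432 - \frac{81}{337} = - \frac{82036665}{337}$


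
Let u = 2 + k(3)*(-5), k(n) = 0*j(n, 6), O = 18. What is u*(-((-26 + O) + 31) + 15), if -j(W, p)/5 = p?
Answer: -16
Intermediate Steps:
j(W, p) = -5*p
k(n) = 0 (k(n) = 0*(-5*6) = 0*(-30) = 0)
u = 2 (u = 2 + 0*(-5) = 2 + 0 = 2)
u*(-((-26 + O) + 31) + 15) = 2*(-((-26 + 18) + 31) + 15) = 2*(-(-8 + 31) + 15) = 2*(-1*23 + 15) = 2*(-23 + 15) = 2*(-8) = -16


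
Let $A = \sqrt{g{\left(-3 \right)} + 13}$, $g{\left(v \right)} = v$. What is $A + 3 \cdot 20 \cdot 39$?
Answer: $2340 + \sqrt{10} \approx 2343.2$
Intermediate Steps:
$A = \sqrt{10}$ ($A = \sqrt{-3 + 13} = \sqrt{10} \approx 3.1623$)
$A + 3 \cdot 20 \cdot 39 = \sqrt{10} + 3 \cdot 20 \cdot 39 = \sqrt{10} + 60 \cdot 39 = \sqrt{10} + 2340 = 2340 + \sqrt{10}$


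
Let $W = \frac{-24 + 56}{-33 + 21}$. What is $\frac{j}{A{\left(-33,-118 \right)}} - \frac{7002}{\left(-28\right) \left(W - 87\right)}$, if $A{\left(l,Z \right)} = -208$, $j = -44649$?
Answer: $\frac{82981755}{391664} \approx 211.87$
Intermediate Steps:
$W = - \frac{8}{3}$ ($W = \frac{32}{-12} = 32 \left(- \frac{1}{12}\right) = - \frac{8}{3} \approx -2.6667$)
$\frac{j}{A{\left(-33,-118 \right)}} - \frac{7002}{\left(-28\right) \left(W - 87\right)} = - \frac{44649}{-208} - \frac{7002}{\left(-28\right) \left(- \frac{8}{3} - 87\right)} = \left(-44649\right) \left(- \frac{1}{208}\right) - \frac{7002}{\left(-28\right) \left(- \frac{269}{3}\right)} = \frac{44649}{208} - \frac{7002}{\frac{7532}{3}} = \frac{44649}{208} - \frac{10503}{3766} = \frac{82981755}{391664}$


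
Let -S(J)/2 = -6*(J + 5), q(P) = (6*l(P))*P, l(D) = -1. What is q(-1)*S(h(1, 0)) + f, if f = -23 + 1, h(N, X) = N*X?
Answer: 338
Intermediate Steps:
q(P) = -6*P (q(P) = (6*(-1))*P = -6*P)
S(J) = 60 + 12*J (S(J) = -(-12)*(J + 5) = -(-12)*(5 + J) = -2*(-30 - 6*J) = 60 + 12*J)
f = -22
q(-1)*S(h(1, 0)) + f = (-6*(-1))*(60 + 12*(1*0)) - 22 = 6*(60 + 12*0) - 22 = 6*(60 + 0) - 22 = 6*60 - 22 = 360 - 22 = 338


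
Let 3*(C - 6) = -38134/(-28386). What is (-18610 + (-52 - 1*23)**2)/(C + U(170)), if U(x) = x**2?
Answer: -78984045/175829663 ≈ -0.44921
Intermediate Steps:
C = 274541/42579 (C = 6 + (-38134/(-28386))/3 = 6 + (-38134*(-1/28386))/3 = 6 + (1/3)*(19067/14193) = 6 + 19067/42579 = 274541/42579 ≈ 6.4478)
(-18610 + (-52 - 1*23)**2)/(C + U(170)) = (-18610 + (-52 - 1*23)**2)/(274541/42579 + 170**2) = (-18610 + (-52 - 23)**2)/(274541/42579 + 28900) = (-18610 + (-75)**2)/(1230807641/42579) = (-18610 + 5625)*(42579/1230807641) = -12985*42579/1230807641 = -78984045/175829663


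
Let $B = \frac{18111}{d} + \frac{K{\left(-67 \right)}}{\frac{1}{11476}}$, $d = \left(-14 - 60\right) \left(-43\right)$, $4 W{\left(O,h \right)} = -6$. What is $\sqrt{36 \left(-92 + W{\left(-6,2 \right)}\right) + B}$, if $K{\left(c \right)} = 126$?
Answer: $\frac{\sqrt{14606662762842}}{3182} \approx 1201.1$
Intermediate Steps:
$W{\left(O,h \right)} = - \frac{3}{2}$ ($W{\left(O,h \right)} = \frac{1}{4} \left(-6\right) = - \frac{3}{2}$)
$d = 3182$ ($d = \left(-74\right) \left(-43\right) = 3182$)
$B = \frac{4601113743}{3182}$ ($B = \frac{18111}{3182} + \frac{126}{\frac{1}{11476}} = 18111 \cdot \frac{1}{3182} + 126 \frac{1}{\frac{1}{11476}} = \frac{18111}{3182} + 126 \cdot 11476 = \frac{18111}{3182} + 1445976 = \frac{4601113743}{3182} \approx 1.446 \cdot 10^{6}$)
$\sqrt{36 \left(-92 + W{\left(-6,2 \right)}\right) + B} = \sqrt{36 \left(-92 - \frac{3}{2}\right) + \frac{4601113743}{3182}} = \sqrt{36 \left(- \frac{187}{2}\right) + \frac{4601113743}{3182}} = \sqrt{-3366 + \frac{4601113743}{3182}} = \sqrt{\frac{4590403131}{3182}} = \frac{\sqrt{14606662762842}}{3182}$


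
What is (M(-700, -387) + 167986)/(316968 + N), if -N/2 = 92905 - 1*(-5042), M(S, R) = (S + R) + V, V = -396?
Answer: 55501/40358 ≈ 1.3752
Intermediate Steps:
M(S, R) = -396 + R + S (M(S, R) = (S + R) - 396 = (R + S) - 396 = -396 + R + S)
N = -195894 (N = -2*(92905 - 1*(-5042)) = -2*(92905 + 5042) = -2*97947 = -195894)
(M(-700, -387) + 167986)/(316968 + N) = ((-396 - 387 - 700) + 167986)/(316968 - 195894) = (-1483 + 167986)/121074 = 166503*(1/121074) = 55501/40358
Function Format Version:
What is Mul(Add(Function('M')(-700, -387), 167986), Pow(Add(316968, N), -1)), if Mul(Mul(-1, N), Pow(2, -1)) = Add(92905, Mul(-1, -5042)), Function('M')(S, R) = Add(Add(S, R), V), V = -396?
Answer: Rational(55501, 40358) ≈ 1.3752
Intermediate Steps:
Function('M')(S, R) = Add(-396, R, S) (Function('M')(S, R) = Add(Add(S, R), -396) = Add(Add(R, S), -396) = Add(-396, R, S))
N = -195894 (N = Mul(-2, Add(92905, Mul(-1, -5042))) = Mul(-2, Add(92905, 5042)) = Mul(-2, 97947) = -195894)
Mul(Add(Function('M')(-700, -387), 167986), Pow(Add(316968, N), -1)) = Mul(Add(Add(-396, -387, -700), 167986), Pow(Add(316968, -195894), -1)) = Mul(Add(-1483, 167986), Pow(121074, -1)) = Mul(166503, Rational(1, 121074)) = Rational(55501, 40358)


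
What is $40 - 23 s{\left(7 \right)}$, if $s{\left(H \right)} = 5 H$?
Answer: $-765$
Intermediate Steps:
$40 - 23 s{\left(7 \right)} = 40 - 23 \cdot 5 \cdot 7 = 40 - 805 = -765$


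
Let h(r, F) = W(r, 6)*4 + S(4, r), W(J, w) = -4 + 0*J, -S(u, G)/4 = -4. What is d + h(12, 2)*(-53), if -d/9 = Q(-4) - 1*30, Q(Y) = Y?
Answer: 306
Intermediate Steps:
S(u, G) = 16 (S(u, G) = -4*(-4) = 16)
W(J, w) = -4 (W(J, w) = -4 + 0 = -4)
d = 306 (d = -9*(-4 - 1*30) = -9*(-4 - 30) = -9*(-34) = 306)
h(r, F) = 0 (h(r, F) = -4*4 + 16 = -16 + 16 = 0)
d + h(12, 2)*(-53) = 306 + 0*(-53) = 306 + 0 = 306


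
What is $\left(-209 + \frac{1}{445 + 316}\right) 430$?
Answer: $- \frac{68390640}{761} \approx -89869.0$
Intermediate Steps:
$\left(-209 + \frac{1}{445 + 316}\right) 430 = \left(-209 + \frac{1}{761}\right) 430 = \left(- \frac{159048}{761}\right) 430 = - \frac{68390640}{761}$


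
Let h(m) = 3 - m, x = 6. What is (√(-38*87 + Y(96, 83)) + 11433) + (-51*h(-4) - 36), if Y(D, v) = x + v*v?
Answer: 11040 + √3589 ≈ 11100.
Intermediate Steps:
Y(D, v) = 6 + v² (Y(D, v) = 6 + v*v = 6 + v²)
(√(-38*87 + Y(96, 83)) + 11433) + (-51*h(-4) - 36) = (√(-38*87 + (6 + 83²)) + 11433) + (-51*(3 - 1*(-4)) - 36) = (√(-3306 + (6 + 6889)) + 11433) + (-51*(3 + 4) - 36) = (√(-3306 + 6895) + 11433) + (-51*7 - 36) = (√3589 + 11433) + (-357 - 36) = (11433 + √3589) - 393 = 11040 + √3589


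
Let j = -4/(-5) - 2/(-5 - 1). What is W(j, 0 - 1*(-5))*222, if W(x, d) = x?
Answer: 1258/5 ≈ 251.60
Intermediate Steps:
j = 17/15 (j = -4*(-⅕) - 2/(-6) = ⅘ - 2*(-⅙) = ⅘ + ⅓ = 17/15 ≈ 1.1333)
W(j, 0 - 1*(-5))*222 = (17/15)*222 = 1258/5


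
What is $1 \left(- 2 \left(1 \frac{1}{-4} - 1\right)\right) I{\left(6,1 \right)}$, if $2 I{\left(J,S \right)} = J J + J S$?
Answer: $\frac{105}{2} \approx 52.5$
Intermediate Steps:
$I{\left(J,S \right)} = \frac{J^{2}}{2} + \frac{J S}{2}$ ($I{\left(J,S \right)} = \frac{J J + J S}{2} = \frac{J^{2} + J S}{2} = \frac{J^{2}}{2} + \frac{J S}{2}$)
$1 \left(- 2 \left(1 \frac{1}{-4} - 1\right)\right) I{\left(6,1 \right)} = 1 \left(- 2 \left(1 \frac{1}{-4} - 1\right)\right) \frac{1}{2} \cdot 6 \left(6 + 1\right) = 1 \left(- 2 \left(1 \left(- \frac{1}{4}\right) - 1\right)\right) \frac{1}{2} \cdot 6 \cdot 7 = 1 \left(- 2 \left(- \frac{1}{4} - 1\right)\right) 21 = 1 \left(\left(-2\right) \left(- \frac{5}{4}\right)\right) 21 = 1 \cdot \frac{5}{2} \cdot 21 = \frac{5}{2} \cdot 21 = \frac{105}{2}$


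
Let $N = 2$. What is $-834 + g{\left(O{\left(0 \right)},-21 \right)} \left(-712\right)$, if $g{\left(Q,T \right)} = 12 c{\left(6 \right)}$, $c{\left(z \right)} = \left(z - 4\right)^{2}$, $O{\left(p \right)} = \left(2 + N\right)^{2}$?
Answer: $-35010$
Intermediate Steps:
$O{\left(p \right)} = 16$ ($O{\left(p \right)} = \left(2 + 2\right)^{2} = 4^{2} = 16$)
$c{\left(z \right)} = \left(-4 + z\right)^{2}$
$g{\left(Q,T \right)} = 48$ ($g{\left(Q,T \right)} = 12 \left(-4 + 6\right)^{2} = 12 \cdot 2^{2} = 12 \cdot 4 = 48$)
$-834 + g{\left(O{\left(0 \right)},-21 \right)} \left(-712\right) = -834 + 48 \left(-712\right) = -834 - 34176 = -35010$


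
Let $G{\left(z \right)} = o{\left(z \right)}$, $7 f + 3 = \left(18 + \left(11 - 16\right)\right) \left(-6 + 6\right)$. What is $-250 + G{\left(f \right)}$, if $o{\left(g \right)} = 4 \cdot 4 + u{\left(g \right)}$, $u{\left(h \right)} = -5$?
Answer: $-239$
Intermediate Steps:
$f = - \frac{3}{7}$ ($f = - \frac{3}{7} + \frac{\left(18 + \left(11 - 16\right)\right) \left(-6 + 6\right)}{7} = - \frac{3}{7} + \frac{\left(18 + \left(11 - 16\right)\right) 0}{7} = - \frac{3}{7} + \frac{\left(18 - 5\right) 0}{7} = - \frac{3}{7} + \frac{13 \cdot 0}{7} = - \frac{3}{7} + \frac{1}{7} \cdot 0 = - \frac{3}{7} + 0 = - \frac{3}{7} \approx -0.42857$)
$o{\left(g \right)} = 11$ ($o{\left(g \right)} = 4 \cdot 4 - 5 = 16 - 5 = 11$)
$G{\left(z \right)} = 11$
$-250 + G{\left(f \right)} = -250 + 11 = -239$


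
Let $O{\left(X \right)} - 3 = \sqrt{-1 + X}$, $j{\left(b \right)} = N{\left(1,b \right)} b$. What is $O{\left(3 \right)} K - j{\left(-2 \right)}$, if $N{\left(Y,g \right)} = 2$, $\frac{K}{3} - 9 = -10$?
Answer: $-5 - 3 \sqrt{2} \approx -9.2426$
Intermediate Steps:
$K = -3$ ($K = 27 + 3 \left(-10\right) = 27 - 30 = -3$)
$j{\left(b \right)} = 2 b$
$O{\left(X \right)} = 3 + \sqrt{-1 + X}$
$O{\left(3 \right)} K - j{\left(-2 \right)} = \left(3 + \sqrt{-1 + 3}\right) \left(-3\right) - 2 \left(-2\right) = \left(3 + \sqrt{2}\right) \left(-3\right) - -4 = \left(-9 - 3 \sqrt{2}\right) + 4 = -5 - 3 \sqrt{2}$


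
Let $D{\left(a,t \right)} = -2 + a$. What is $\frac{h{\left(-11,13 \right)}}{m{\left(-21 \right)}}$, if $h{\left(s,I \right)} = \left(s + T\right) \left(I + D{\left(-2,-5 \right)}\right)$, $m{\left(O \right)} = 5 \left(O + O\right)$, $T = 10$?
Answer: $\frac{3}{70} \approx 0.042857$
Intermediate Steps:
$m{\left(O \right)} = 10 O$ ($m{\left(O \right)} = 5 \cdot 2 O = 10 O$)
$h{\left(s,I \right)} = \left(-4 + I\right) \left(10 + s\right)$ ($h{\left(s,I \right)} = \left(s + 10\right) \left(I - 4\right) = \left(10 + s\right) \left(I - 4\right) = \left(10 + s\right) \left(-4 + I\right) = \left(-4 + I\right) \left(10 + s\right)$)
$\frac{h{\left(-11,13 \right)}}{m{\left(-21 \right)}} = \frac{-40 - -44 + 10 \cdot 13 + 13 \left(-11\right)}{10 \left(-21\right)} = \frac{-40 + 44 + 130 - 143}{-210} = \left(-9\right) \left(- \frac{1}{210}\right) = \frac{3}{70}$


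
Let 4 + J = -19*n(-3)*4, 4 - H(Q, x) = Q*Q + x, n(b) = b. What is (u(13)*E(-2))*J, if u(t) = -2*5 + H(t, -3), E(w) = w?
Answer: 77056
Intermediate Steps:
H(Q, x) = 4 - x - Q**2 (H(Q, x) = 4 - (Q*Q + x) = 4 - (Q**2 + x) = 4 - (x + Q**2) = 4 + (-x - Q**2) = 4 - x - Q**2)
u(t) = -3 - t**2 (u(t) = -2*5 + (4 - 1*(-3) - t**2) = -10 + (4 + 3 - t**2) = -10 + (7 - t**2) = -3 - t**2)
J = 224 (J = -4 - (-57)*4 = -4 - 19*(-12) = -4 + 228 = 224)
(u(13)*E(-2))*J = ((-3 - 1*13**2)*(-2))*224 = ((-3 - 1*169)*(-2))*224 = ((-3 - 169)*(-2))*224 = -172*(-2)*224 = 344*224 = 77056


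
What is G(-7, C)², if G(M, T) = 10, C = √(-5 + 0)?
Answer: 100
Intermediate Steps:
C = I*√5 (C = √(-5) = I*√5 ≈ 2.2361*I)
G(-7, C)² = 10² = 100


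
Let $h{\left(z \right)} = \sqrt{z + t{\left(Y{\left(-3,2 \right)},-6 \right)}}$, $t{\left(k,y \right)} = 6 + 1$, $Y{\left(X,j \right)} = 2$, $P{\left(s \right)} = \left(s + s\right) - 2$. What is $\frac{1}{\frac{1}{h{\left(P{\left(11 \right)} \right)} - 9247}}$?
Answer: $-9247 + 3 \sqrt{3} \approx -9241.8$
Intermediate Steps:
$P{\left(s \right)} = -2 + 2 s$ ($P{\left(s \right)} = 2 s - 2 = -2 + 2 s$)
$t{\left(k,y \right)} = 7$
$h{\left(z \right)} = \sqrt{7 + z}$ ($h{\left(z \right)} = \sqrt{z + 7} = \sqrt{7 + z}$)
$\frac{1}{\frac{1}{h{\left(P{\left(11 \right)} \right)} - 9247}} = \frac{1}{\frac{1}{\sqrt{7 + \left(-2 + 2 \cdot 11\right)} - 9247}} = \frac{1}{\frac{1}{\sqrt{7 + \left(-2 + 22\right)} - 9247}} = \frac{1}{\frac{1}{\sqrt{7 + 20} - 9247}} = \frac{1}{\frac{1}{\sqrt{27} - 9247}} = \frac{1}{\frac{1}{3 \sqrt{3} - 9247}} = \frac{1}{\frac{1}{-9247 + 3 \sqrt{3}}} = -9247 + 3 \sqrt{3}$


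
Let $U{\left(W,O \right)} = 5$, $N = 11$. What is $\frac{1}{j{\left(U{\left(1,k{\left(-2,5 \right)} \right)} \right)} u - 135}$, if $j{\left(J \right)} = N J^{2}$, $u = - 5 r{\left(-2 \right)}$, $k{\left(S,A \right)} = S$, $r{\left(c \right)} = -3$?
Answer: $\frac{1}{3990} \approx 0.00025063$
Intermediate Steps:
$u = 15$ ($u = \left(-5\right) \left(-3\right) = 15$)
$j{\left(J \right)} = 11 J^{2}$
$\frac{1}{j{\left(U{\left(1,k{\left(-2,5 \right)} \right)} \right)} u - 135} = \frac{1}{11 \cdot 5^{2} \cdot 15 - 135} = \frac{1}{11 \cdot 25 \cdot 15 - 135} = \frac{1}{275 \cdot 15 - 135} = \frac{1}{4125 - 135} = \frac{1}{3990}$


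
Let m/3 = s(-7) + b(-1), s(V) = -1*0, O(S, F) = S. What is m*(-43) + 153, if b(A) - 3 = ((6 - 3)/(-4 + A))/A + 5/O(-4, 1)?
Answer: -3003/20 ≈ -150.15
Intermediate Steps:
b(A) = 7/4 + 3/(A*(-4 + A)) (b(A) = 3 + (((6 - 3)/(-4 + A))/A + 5/(-4)) = 3 + ((3/(-4 + A))/A + 5*(-1/4)) = 3 + (3/(A*(-4 + A)) - 5/4) = 3 + (-5/4 + 3/(A*(-4 + A))) = 7/4 + 3/(A*(-4 + A)))
s(V) = 0
m = 141/20 (m = 3*(0 + (1/4)*(12 - 28*(-1) + 7*(-1)**2)/(-1*(-4 - 1))) = 3*(0 + (1/4)*(-1)*(12 + 28 + 7*1)/(-5)) = 3*(0 + (1/4)*(-1)*(-1/5)*(12 + 28 + 7)) = 3*(0 + (1/4)*(-1)*(-1/5)*47) = 3*(0 + 47/20) = 3*(47/20) = 141/20 ≈ 7.0500)
m*(-43) + 153 = (141/20)*(-43) + 153 = -6063/20 + 153 = -3003/20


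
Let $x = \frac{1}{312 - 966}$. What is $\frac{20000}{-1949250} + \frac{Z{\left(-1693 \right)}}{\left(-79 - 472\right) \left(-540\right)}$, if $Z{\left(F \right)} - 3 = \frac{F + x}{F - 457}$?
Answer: $- \frac{11142718805723}{1087346213406000} \approx -0.010248$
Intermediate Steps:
$x = - \frac{1}{654}$ ($x = \frac{1}{-654} = - \frac{1}{654} \approx -0.0015291$)
$Z{\left(F \right)} = 3 + \frac{- \frac{1}{654} + F}{-457 + F}$ ($Z{\left(F \right)} = 3 + \frac{F - \frac{1}{654}}{F - 457} = 3 + \frac{- \frac{1}{654} + F}{-457 + F}$)
$\frac{20000}{-1949250} + \frac{Z{\left(-1693 \right)}}{\left(-79 - 472\right) \left(-540\right)} = \frac{20000}{-1949250} + \frac{\frac{1}{654} \frac{1}{-457 - 1693} \left(-896635 + 2616 \left(-1693\right)\right)}{\left(-79 - 472\right) \left(-540\right)} = 20000 \left(- \frac{1}{1949250}\right) + \frac{\frac{1}{654} \frac{1}{-2150} \left(-896635 - 4428888\right)}{\left(-551\right) \left(-540\right)} = - \frac{80}{7797} + \frac{\frac{1}{654} \left(- \frac{1}{2150}\right) \left(-5325523\right)}{297540} = - \frac{80}{7797} + \frac{5325523}{1406100} \cdot \frac{1}{297540} = - \frac{80}{7797} + \frac{5325523}{418370994000} = - \frac{11142718805723}{1087346213406000}$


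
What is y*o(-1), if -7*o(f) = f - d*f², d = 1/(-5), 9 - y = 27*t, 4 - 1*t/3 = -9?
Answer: -4176/35 ≈ -119.31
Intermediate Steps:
t = 39 (t = 12 - 3*(-9) = 12 + 27 = 39)
y = -1044 (y = 9 - 27*39 = 9 - 1*1053 = 9 - 1053 = -1044)
d = -⅕ ≈ -0.20000
o(f) = -f/7 - f²/35 (o(f) = -(f - (-1)*f²/5)/7 = -(f + f²/5)/7 = -f/7 - f²/35)
y*o(-1) = -(-1044)*(-1)*(5 - 1)/35 = -(-1044)*(-1)*4/35 = -1044*4/35 = -4176/35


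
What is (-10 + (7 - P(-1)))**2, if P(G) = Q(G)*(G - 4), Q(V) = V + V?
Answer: 169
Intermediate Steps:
Q(V) = 2*V
P(G) = 2*G*(-4 + G) (P(G) = (2*G)*(G - 4) = (2*G)*(-4 + G) = 2*G*(-4 + G))
(-10 + (7 - P(-1)))**2 = (-10 + (7 - 2*(-1)*(-4 - 1)))**2 = (-10 + (7 - 2*(-1)*(-5)))**2 = (-10 + (7 - 1*10))**2 = (-10 + (7 - 10))**2 = (-10 - 3)**2 = (-13)**2 = 169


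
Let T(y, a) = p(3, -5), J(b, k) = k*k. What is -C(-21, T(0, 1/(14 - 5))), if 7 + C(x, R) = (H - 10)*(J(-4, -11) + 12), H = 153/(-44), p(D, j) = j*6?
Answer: 79177/44 ≈ 1799.5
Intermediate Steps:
J(b, k) = k**2
p(D, j) = 6*j
H = -153/44 (H = 153*(-1/44) = -153/44 ≈ -3.4773)
T(y, a) = -30 (T(y, a) = 6*(-5) = -30)
C(x, R) = -79177/44 (C(x, R) = -7 + (-153/44 - 10)*((-11)**2 + 12) = -7 - 593*(121 + 12)/44 = -7 - 593/44*133 = -7 - 78869/44 = -79177/44)
-C(-21, T(0, 1/(14 - 5))) = -1*(-79177/44) = 79177/44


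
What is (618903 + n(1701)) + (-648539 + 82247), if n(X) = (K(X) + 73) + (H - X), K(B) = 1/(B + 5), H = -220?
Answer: 86601679/1706 ≈ 50763.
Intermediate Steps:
K(B) = 1/(5 + B)
n(X) = -147 + 1/(5 + X) - X (n(X) = (1/(5 + X) + 73) + (-220 - X) = (73 + 1/(5 + X)) + (-220 - X) = -147 + 1/(5 + X) - X)
(618903 + n(1701)) + (-648539 + 82247) = (618903 + (1 - (5 + 1701)*(147 + 1701))/(5 + 1701)) + (-648539 + 82247) = (618903 + (1 - 1*1706*1848)/1706) - 566292 = (618903 + (1 - 3152688)/1706) - 566292 = (618903 + (1/1706)*(-3152687)) - 566292 = (618903 - 3152687/1706) - 566292 = 1052695831/1706 - 566292 = 86601679/1706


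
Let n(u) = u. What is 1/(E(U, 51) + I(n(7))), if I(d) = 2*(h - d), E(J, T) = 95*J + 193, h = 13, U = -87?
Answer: -1/8060 ≈ -0.00012407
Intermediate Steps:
E(J, T) = 193 + 95*J
I(d) = 26 - 2*d (I(d) = 2*(13 - d) = 26 - 2*d)
1/(E(U, 51) + I(n(7))) = 1/((193 + 95*(-87)) + (26 - 2*7)) = 1/((193 - 8265) + (26 - 14)) = 1/(-8072 + 12) = 1/(-8060) = -1/8060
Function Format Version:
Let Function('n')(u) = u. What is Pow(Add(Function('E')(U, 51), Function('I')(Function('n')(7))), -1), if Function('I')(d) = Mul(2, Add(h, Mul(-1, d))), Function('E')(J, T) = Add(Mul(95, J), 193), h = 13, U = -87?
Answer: Rational(-1, 8060) ≈ -0.00012407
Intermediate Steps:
Function('E')(J, T) = Add(193, Mul(95, J))
Function('I')(d) = Add(26, Mul(-2, d)) (Function('I')(d) = Mul(2, Add(13, Mul(-1, d))) = Add(26, Mul(-2, d)))
Pow(Add(Function('E')(U, 51), Function('I')(Function('n')(7))), -1) = Pow(Add(Add(193, Mul(95, -87)), Add(26, Mul(-2, 7))), -1) = Pow(Add(Add(193, -8265), Add(26, -14)), -1) = Pow(Add(-8072, 12), -1) = Pow(-8060, -1) = Rational(-1, 8060)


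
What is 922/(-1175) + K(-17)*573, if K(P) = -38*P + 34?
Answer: 457826078/1175 ≈ 3.8964e+5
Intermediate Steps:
K(P) = 34 - 38*P
922/(-1175) + K(-17)*573 = 922/(-1175) + (34 - 38*(-17))*573 = 922*(-1/1175) + (34 + 646)*573 = -922/1175 + 680*573 = -922/1175 + 389640 = 457826078/1175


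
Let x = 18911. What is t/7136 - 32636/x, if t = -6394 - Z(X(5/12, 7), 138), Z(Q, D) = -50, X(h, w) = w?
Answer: -44107735/16868612 ≈ -2.6148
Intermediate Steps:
t = -6344 (t = -6394 - 1*(-50) = -6394 + 50 = -6344)
t/7136 - 32636/x = -6344/7136 - 32636/18911 = -6344*1/7136 - 32636*1/18911 = -793/892 - 32636/18911 = -44107735/16868612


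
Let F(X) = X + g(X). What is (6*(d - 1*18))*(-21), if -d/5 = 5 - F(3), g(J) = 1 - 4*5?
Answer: 15498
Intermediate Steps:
g(J) = -19 (g(J) = 1 - 20 = -19)
F(X) = -19 + X (F(X) = X - 19 = -19 + X)
d = -105 (d = -5*(5 - (-19 + 3)) = -5*(5 - 1*(-16)) = -5*(5 + 16) = -5*21 = -105)
(6*(d - 1*18))*(-21) = (6*(-105 - 1*18))*(-21) = (6*(-105 - 18))*(-21) = (6*(-123))*(-21) = -738*(-21) = 15498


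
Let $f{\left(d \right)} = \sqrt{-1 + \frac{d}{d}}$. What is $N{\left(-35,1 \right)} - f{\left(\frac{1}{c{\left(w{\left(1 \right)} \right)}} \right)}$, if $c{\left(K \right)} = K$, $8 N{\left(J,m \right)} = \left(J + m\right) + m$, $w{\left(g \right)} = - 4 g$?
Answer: $- \frac{33}{8} \approx -4.125$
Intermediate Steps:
$N{\left(J,m \right)} = \frac{m}{4} + \frac{J}{8}$ ($N{\left(J,m \right)} = \frac{\left(J + m\right) + m}{8} = \frac{J + 2 m}{8} = \frac{m}{4} + \frac{J}{8}$)
$f{\left(d \right)} = 0$ ($f{\left(d \right)} = \sqrt{-1 + 1} = \sqrt{0} = 0$)
$N{\left(-35,1 \right)} - f{\left(\frac{1}{c{\left(w{\left(1 \right)} \right)}} \right)} = \left(\frac{1}{4} \cdot 1 + \frac{1}{8} \left(-35\right)\right) - 0 = \left(\frac{1}{4} - \frac{35}{8}\right) + 0 = - \frac{33}{8} + 0 = - \frac{33}{8}$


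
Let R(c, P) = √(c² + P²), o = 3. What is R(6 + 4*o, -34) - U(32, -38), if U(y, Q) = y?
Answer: -32 + 2*√370 ≈ 6.4708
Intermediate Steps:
R(c, P) = √(P² + c²)
R(6 + 4*o, -34) - U(32, -38) = √((-34)² + (6 + 4*3)²) - 1*32 = √(1156 + (6 + 12)²) - 32 = √(1156 + 18²) - 32 = √(1156 + 324) - 32 = √1480 - 32 = 2*√370 - 32 = -32 + 2*√370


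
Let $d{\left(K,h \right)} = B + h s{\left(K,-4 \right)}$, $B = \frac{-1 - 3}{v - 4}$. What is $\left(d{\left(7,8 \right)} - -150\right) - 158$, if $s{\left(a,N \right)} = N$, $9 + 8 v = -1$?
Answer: $- \frac{824}{21} \approx -39.238$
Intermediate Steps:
$v = - \frac{5}{4}$ ($v = - \frac{9}{8} + \frac{1}{8} \left(-1\right) = - \frac{9}{8} - \frac{1}{8} = - \frac{5}{4} \approx -1.25$)
$B = \frac{16}{21}$ ($B = \frac{-1 - 3}{- \frac{5}{4} - 4} = - \frac{4}{- \frac{21}{4}} = \left(-4\right) \left(- \frac{4}{21}\right) = \frac{16}{21} \approx 0.7619$)
$d{\left(K,h \right)} = \frac{16}{21} - 4 h$ ($d{\left(K,h \right)} = \frac{16}{21} + h \left(-4\right) = \frac{16}{21} - 4 h$)
$\left(d{\left(7,8 \right)} - -150\right) - 158 = \left(\left(\frac{16}{21} - 32\right) - -150\right) - 158 = \left(\left(\frac{16}{21} - 32\right) + 150\right) - 158 = \left(- \frac{656}{21} + 150\right) - 158 = \frac{2494}{21} - 158 = - \frac{824}{21}$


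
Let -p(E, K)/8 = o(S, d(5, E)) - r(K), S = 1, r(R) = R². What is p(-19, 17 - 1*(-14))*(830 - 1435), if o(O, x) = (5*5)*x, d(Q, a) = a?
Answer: -6950240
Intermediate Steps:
o(O, x) = 25*x
p(E, K) = -200*E + 8*K² (p(E, K) = -8*(25*E - K²) = -8*(-K² + 25*E) = -200*E + 8*K²)
p(-19, 17 - 1*(-14))*(830 - 1435) = (-200*(-19) + 8*(17 - 1*(-14))²)*(830 - 1435) = (3800 + 8*(17 + 14)²)*(-605) = (3800 + 8*31²)*(-605) = (3800 + 8*961)*(-605) = (3800 + 7688)*(-605) = 11488*(-605) = -6950240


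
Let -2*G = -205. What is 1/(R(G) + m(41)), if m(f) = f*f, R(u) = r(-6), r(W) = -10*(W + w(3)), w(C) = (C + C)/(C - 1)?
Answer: 1/1711 ≈ 0.00058445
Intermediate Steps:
G = 205/2 (G = -½*(-205) = 205/2 ≈ 102.50)
w(C) = 2*C/(-1 + C) (w(C) = (2*C)/(-1 + C) = 2*C/(-1 + C))
r(W) = -30 - 10*W (r(W) = -10*(W + 2*3/(-1 + 3)) = -10*(W + 2*3/2) = -10*(W + 2*3*(½)) = -10*(W + 3) = -10*(3 + W) = -30 - 10*W)
R(u) = 30 (R(u) = -30 - 10*(-6) = -30 + 60 = 30)
m(f) = f²
1/(R(G) + m(41)) = 1/(30 + 41²) = 1/(30 + 1681) = 1/1711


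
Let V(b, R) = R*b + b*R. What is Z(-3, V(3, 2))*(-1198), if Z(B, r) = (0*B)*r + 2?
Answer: -2396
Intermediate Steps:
V(b, R) = 2*R*b (V(b, R) = R*b + R*b = 2*R*b)
Z(B, r) = 2 (Z(B, r) = 0*r + 2 = 0 + 2 = 2)
Z(-3, V(3, 2))*(-1198) = 2*(-1198) = -2396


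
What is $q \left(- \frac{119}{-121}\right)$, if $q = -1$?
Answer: $- \frac{119}{121} \approx -0.98347$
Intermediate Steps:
$q \left(- \frac{119}{-121}\right) = - \frac{-119}{-121} = - \frac{\left(-119\right) \left(-1\right)}{121} = \left(-1\right) \frac{119}{121} = - \frac{119}{121}$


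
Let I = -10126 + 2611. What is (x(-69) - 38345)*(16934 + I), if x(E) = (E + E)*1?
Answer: -362471377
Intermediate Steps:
x(E) = 2*E (x(E) = (2*E)*1 = 2*E)
I = -7515
(x(-69) - 38345)*(16934 + I) = (2*(-69) - 38345)*(16934 - 7515) = (-138 - 38345)*9419 = -38483*9419 = -362471377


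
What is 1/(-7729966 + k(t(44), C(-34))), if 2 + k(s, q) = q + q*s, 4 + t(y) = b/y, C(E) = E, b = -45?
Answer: -22/170056287 ≈ -1.2937e-7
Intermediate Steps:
t(y) = -4 - 45/y
k(s, q) = -2 + q + q*s (k(s, q) = -2 + (q + q*s) = -2 + q + q*s)
1/(-7729966 + k(t(44), C(-34))) = 1/(-7729966 + (-2 - 34 - 34*(-4 - 45/44))) = 1/(-7729966 + (-2 - 34 - 34*(-221/44))) = 1/(-7729966 + (-2 - 34 + 3757/22)) = 1/(-7729966 + 2965/22) = 1/(-170056287/22) = -22/170056287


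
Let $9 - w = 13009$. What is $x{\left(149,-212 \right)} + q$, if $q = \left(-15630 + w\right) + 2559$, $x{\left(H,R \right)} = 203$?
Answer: $-25868$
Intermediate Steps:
$w = -13000$ ($w = 9 - 13009 = -13000$)
$q = -26071$ ($q = \left(-15630 - 13000\right) + 2559 = -28630 + 2559 = -26071$)
$x{\left(149,-212 \right)} + q = 203 - 26071 = -25868$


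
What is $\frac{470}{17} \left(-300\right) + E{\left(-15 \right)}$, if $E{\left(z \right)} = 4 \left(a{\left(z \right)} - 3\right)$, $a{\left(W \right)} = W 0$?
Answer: $- \frac{141204}{17} \approx -8306.1$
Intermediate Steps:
$a{\left(W \right)} = 0$
$E{\left(z \right)} = -12$ ($E{\left(z \right)} = 4 \left(0 - 3\right) = 4 \left(-3\right) = -12$)
$\frac{470}{17} \left(-300\right) + E{\left(-15 \right)} = \frac{470}{17} \left(-300\right) - 12 = - \frac{141000}{17} - 12 = - \frac{141204}{17}$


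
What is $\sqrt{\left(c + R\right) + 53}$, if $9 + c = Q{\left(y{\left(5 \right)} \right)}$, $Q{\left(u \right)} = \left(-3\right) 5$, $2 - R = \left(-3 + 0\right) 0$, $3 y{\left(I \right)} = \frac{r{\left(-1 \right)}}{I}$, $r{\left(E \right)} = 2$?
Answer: $\sqrt{31} \approx 5.5678$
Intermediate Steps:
$y{\left(I \right)} = \frac{2}{3 I}$ ($y{\left(I \right)} = \frac{2 \frac{1}{I}}{3} = \frac{2}{3 I}$)
$R = 2$ ($R = 2 - \left(-3 + 0\right) 0 = 2 - \left(-3\right) 0 = 2 - 0 = 2 + 0 = 2$)
$Q{\left(u \right)} = -15$
$c = -24$ ($c = -9 - 15 = -24$)
$\sqrt{\left(c + R\right) + 53} = \sqrt{\left(-24 + 2\right) + 53} = \sqrt{-22 + 53} = \sqrt{31}$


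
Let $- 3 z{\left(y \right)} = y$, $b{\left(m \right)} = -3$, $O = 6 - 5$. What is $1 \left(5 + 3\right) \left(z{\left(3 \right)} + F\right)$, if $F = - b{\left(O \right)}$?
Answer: $16$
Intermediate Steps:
$O = 1$
$F = 3$ ($F = \left(-1\right) \left(-3\right) = 3$)
$z{\left(y \right)} = - \frac{y}{3}$
$1 \left(5 + 3\right) \left(z{\left(3 \right)} + F\right) = 1 \left(5 + 3\right) \left(\left(- \frac{1}{3}\right) 3 + 3\right) = 1 \cdot 8 \left(-1 + 3\right) = 8 \cdot 2 = 16$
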